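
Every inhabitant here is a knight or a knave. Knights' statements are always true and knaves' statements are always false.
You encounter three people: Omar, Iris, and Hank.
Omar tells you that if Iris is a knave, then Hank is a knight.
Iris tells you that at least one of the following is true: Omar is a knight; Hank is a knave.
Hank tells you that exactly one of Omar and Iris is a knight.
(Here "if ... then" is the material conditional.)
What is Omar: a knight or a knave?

Omar is a knight.

Consistent assignments: {Omar=knight, Iris=knight, Hank=knave}
In every consistent assignment, Omar is a knight.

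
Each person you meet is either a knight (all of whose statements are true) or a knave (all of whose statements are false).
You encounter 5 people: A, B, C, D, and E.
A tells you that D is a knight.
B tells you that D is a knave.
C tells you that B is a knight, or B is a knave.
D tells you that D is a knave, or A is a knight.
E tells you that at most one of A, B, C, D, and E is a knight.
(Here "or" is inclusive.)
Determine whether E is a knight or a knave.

E is a knave.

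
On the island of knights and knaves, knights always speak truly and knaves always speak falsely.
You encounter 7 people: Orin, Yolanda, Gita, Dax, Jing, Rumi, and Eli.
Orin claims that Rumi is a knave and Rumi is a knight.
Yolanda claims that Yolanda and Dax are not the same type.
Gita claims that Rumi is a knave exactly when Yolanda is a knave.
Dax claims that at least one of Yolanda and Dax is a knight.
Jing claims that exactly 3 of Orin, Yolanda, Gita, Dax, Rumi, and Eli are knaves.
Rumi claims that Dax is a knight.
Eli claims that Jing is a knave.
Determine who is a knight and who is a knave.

Orin is a knave, Yolanda is a knave, Gita is a knight, Dax is a knave, Jing is a knave, Rumi is a knave, and Eli is a knight.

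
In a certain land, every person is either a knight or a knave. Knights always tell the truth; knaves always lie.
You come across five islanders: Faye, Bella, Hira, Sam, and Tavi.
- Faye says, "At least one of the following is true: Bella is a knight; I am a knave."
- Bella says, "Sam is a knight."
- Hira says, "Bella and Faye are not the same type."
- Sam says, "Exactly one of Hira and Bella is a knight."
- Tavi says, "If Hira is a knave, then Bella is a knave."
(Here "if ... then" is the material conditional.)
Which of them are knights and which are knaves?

Suppose Faye is a knave. Then Faye's statement "at least one of the following is true: Bella is a knight; I am a knave" would have to be false. Checking the 16 ways to assign the others, none is consistent with every speaker.
(For instance, with Bella=knight, Hira=knave, Sam=knight, Tavi=knave, Faye's claim "at least one of the following is true: Bella is a knight; I am a knave" comes out true where it would need to be false.)
So Faye must be a knight, making "at least one of the following is true: Bella is a knight; I am a knave" true. Taking Faye=knight, Bella=knight, Hira=knave, Sam=knight, Tavi=knave, each remaining statement checks out:
  Bella (knight): "Sam is a knight" — true. ✓
  Hira (knave): "Bella and Faye are not the same type" — false. ✓
  Sam (knight): "exactly one of Hira and Bella is a knight" — true. ✓
  Tavi (knave): "if Hira is a knave, then Bella is a knave" — false. ✓
This is the unique consistent assignment.

Faye is a knight, Bella is a knight, Hira is a knave, Sam is a knight, and Tavi is a knave.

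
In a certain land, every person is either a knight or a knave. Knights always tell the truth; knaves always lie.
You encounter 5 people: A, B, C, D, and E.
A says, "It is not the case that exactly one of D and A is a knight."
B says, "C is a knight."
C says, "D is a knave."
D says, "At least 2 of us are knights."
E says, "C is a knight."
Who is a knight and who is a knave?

Knights: A and D. Knaves: B, C, and E.

A (knight): "it is not the case that exactly one of D and A is a knight" — True. ✓
B is a knave, and the claim "C is a knight" is indeed False.
C (knave): "D is a knave" — False. ✓
D is a knight, and the claim "at least 2 of us are knights" is indeed True.
E is a knave, so "C is a knight" must be False — and it is.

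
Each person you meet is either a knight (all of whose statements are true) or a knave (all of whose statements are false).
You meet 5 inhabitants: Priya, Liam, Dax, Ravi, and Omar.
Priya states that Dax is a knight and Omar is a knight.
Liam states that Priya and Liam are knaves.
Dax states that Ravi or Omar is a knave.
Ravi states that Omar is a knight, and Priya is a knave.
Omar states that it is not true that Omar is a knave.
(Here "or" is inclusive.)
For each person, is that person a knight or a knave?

Priya is a knight, so "Dax is a knight and Omar is a knight" must be True — and it is.
Liam (knave): "Priya and Liam are knaves" — False. ✓
Dax (knight): "Ravi or Omar is a knave" — True. ✓
Ravi is a knave, and the claim "Omar is a knight, and Priya is a knave" is indeed False.
Omar (knight): "it is not true that Omar is a knave" — True. ✓

Knights: Priya, Dax, and Omar. Knaves: Liam and Ravi.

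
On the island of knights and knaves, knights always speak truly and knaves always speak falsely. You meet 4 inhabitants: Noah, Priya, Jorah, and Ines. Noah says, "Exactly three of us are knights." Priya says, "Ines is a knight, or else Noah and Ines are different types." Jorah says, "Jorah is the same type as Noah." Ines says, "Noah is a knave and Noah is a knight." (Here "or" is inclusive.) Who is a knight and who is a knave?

Noah is a knight, and the claim "exactly three of us are knights" is indeed true.
Priya is a knight, so "Ines is a knight, or else Noah and Ines are different types" must be true — and it is.
Jorah is a knight, and the claim "Jorah is the same type as Noah" is indeed true.
Ines is a knave, so "Noah is a knave and Noah is a knight" must be false — and it is.

Noah is a knight, Priya is a knight, Jorah is a knight, and Ines is a knave.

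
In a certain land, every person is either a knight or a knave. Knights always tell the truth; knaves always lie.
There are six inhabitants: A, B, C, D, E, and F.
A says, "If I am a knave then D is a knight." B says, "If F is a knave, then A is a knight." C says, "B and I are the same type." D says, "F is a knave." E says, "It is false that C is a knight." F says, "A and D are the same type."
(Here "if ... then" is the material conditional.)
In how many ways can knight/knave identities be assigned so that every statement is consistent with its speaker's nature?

2

Consistent assignments:
  A=knave, B=knight, C=knight, D=knave, E=knave, F=knight
  A=knave, B=knight, C=knave, D=knave, E=knight, F=knight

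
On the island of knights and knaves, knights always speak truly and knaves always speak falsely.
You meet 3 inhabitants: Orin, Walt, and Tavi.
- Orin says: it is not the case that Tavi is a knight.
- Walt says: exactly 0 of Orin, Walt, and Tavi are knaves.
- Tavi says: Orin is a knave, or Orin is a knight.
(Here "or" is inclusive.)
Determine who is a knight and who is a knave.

Orin is a knave, and the claim "it is not the case that Tavi is a knight" is indeed false.
As a knave, Walt's statement "exactly 0 of Orin, Walt, and Tavi are knaves" should be false; it is.
Tavi is a knight; "Orin is a knave, or Orin is a knight" is True, as required.

Orin is a knave, Walt is a knave, and Tavi is a knight.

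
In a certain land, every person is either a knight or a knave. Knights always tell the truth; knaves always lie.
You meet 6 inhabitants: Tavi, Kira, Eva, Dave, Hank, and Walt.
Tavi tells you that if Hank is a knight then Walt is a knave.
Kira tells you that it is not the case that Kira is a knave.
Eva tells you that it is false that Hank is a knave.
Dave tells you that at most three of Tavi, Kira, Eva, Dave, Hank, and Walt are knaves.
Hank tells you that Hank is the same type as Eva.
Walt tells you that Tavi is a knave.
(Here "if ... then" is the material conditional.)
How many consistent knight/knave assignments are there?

4

Consistent assignments:
  Tavi=knight, Kira=knight, Eva=knight, Dave=knight, Hank=knight, Walt=knave
  Tavi=knight, Kira=knave, Eva=knight, Dave=knight, Hank=knight, Walt=knave
  Tavi=knave, Kira=knight, Eva=knight, Dave=knight, Hank=knight, Walt=knight
  Tavi=knave, Kira=knave, Eva=knight, Dave=knight, Hank=knight, Walt=knight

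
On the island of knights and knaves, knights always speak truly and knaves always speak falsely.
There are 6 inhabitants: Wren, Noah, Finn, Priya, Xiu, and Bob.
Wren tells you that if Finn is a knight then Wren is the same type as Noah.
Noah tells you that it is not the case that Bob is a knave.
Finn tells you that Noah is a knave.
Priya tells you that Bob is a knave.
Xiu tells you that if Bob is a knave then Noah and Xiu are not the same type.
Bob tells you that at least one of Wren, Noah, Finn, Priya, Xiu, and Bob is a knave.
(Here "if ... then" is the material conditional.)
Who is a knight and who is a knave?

Wren is a knight, Noah is a knight, Finn is a knave, Priya is a knave, Xiu is a knight, and Bob is a knight.

As a knight, Wren's statement "if Finn is a knight then Wren is the same type as Noah" should be True; it is.
Noah (knight): "it is not the case that Bob is a knave" — True. ✓
Finn (knave): "Noah is a knave" — false. ✓
Priya is a knave, so "Bob is a knave" must be false — and it is.
Xiu (knight): "if Bob is a knave then Noah and Xiu are not the same type" — True. ✓
Since Bob is a knight, "at least one of Wren, Noah, Finn, Priya, Xiu, and Bob is a knave" needs to be True, which holds.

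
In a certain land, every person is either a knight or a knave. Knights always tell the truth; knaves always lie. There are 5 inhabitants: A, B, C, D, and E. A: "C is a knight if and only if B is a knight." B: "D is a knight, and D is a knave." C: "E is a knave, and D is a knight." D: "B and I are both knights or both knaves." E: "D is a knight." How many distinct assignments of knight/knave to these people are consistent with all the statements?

0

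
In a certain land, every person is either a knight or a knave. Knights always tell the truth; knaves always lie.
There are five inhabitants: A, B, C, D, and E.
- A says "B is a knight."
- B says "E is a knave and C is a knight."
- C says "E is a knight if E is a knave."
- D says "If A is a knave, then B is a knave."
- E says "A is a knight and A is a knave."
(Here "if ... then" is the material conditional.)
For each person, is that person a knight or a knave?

A is a knave, and the claim "B is a knight" is indeed false.
B is a knave, so "E is a knave and C is a knight" must be false — and it is.
As a knave, C's statement "E is a knight if E is a knave" should be false; it is.
D is a knight, and the claim "if A is a knave, then B is a knave" is indeed True.
E (knave): "A is a knight and A is a knave" — false. ✓

Knights: D. Knaves: A, B, C, and E.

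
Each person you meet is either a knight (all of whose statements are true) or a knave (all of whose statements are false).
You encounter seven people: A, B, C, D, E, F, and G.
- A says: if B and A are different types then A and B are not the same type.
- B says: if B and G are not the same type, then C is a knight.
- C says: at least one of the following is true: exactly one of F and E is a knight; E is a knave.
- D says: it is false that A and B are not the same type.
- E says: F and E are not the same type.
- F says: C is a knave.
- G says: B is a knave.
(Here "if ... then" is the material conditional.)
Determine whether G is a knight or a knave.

G is a knave.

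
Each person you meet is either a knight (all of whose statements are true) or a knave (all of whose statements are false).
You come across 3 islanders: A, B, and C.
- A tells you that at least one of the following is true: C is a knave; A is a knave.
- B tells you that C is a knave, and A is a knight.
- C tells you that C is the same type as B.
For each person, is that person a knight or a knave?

Suppose A is a knave. Then A's statement "at least one of the following is true: C is a knave; A is a knave" would have to be false. Checking the 4 ways to assign the others, none is consistent with every speaker.
(For instance, with B=knight, C=knave, A's claim "at least one of the following is true: C is a knave; A is a knave" comes out true where it would need to be false.)
So A must be a knight, making "at least one of the following is true: C is a knave; A is a knave" true. Taking A=knight, B=knight, C=knave, each remaining statement checks out:
  B (knight): "C is a knave, and A is a knight" — true. ✓
  C (knave): "C is the same type as B" — false. ✓
This is the unique consistent assignment.

Knights: A and B. Knaves: C.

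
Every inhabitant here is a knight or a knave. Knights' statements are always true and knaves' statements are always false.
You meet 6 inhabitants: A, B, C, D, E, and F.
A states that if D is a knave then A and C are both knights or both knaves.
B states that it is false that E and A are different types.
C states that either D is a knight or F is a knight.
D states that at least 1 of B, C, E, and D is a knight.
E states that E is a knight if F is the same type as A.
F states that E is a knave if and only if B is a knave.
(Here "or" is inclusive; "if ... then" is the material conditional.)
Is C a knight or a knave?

C is a knight.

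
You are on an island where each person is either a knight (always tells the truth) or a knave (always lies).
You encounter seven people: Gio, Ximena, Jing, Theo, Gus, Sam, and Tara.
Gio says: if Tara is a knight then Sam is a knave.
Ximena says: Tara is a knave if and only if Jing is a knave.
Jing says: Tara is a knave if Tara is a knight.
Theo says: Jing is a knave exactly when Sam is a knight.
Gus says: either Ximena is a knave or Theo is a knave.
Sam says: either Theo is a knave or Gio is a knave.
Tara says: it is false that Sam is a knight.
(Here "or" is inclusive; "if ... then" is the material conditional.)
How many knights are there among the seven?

4

The unique consistent assignment is Gio=knight, Ximena=knave, Jing=knight, Theo=knave, Gus=knight, Sam=knight, Tara=knave.
That has 4 knights.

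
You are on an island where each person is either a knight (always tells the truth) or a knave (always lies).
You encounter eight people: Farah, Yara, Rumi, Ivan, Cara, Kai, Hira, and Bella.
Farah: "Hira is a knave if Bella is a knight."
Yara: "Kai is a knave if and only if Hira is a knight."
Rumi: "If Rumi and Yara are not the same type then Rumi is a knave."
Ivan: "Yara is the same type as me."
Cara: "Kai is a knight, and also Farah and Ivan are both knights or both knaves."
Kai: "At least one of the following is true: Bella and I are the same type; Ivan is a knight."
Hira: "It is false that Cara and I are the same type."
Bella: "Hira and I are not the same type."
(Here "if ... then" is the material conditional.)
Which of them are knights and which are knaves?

Farah is a knight, so "Hira is a knave if Bella is a knight" must be True — and it is.
As a knight, Yara's statement "Kai is a knave if and only if Hira is a knight" should be True; it is.
Rumi is a knight, and the claim "if Rumi and Yara are not the same type then Rumi is a knave" is indeed True.
Ivan is a knave, and the claim "Yara is the same type as me" is indeed False.
Cara is a knave; "Kai is a knight, and also Farah and Ivan are both knights or both knaves" is False, as required.
Kai (knight): "at least one of the following is true: Bella and I are the same type; Ivan is a knight" — True. ✓
Since Hira is a knave, "it is false that Cara and I are the same type" needs to be False, which holds.
Bella (knight): "Hira and I are not the same type" — True. ✓

Knights: Farah, Yara, Rumi, Kai, and Bella. Knaves: Ivan, Cara, and Hira.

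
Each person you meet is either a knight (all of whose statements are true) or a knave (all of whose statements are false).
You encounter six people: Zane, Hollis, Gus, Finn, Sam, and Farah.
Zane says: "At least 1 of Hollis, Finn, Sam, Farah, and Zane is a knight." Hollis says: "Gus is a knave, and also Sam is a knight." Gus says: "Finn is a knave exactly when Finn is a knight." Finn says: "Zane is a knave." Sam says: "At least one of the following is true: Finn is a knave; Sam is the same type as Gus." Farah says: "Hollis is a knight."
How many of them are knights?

The unique consistent assignment is Zane=knight, Hollis=knight, Gus=knave, Finn=knave, Sam=knight, Farah=knight.
That has 4 knights.

4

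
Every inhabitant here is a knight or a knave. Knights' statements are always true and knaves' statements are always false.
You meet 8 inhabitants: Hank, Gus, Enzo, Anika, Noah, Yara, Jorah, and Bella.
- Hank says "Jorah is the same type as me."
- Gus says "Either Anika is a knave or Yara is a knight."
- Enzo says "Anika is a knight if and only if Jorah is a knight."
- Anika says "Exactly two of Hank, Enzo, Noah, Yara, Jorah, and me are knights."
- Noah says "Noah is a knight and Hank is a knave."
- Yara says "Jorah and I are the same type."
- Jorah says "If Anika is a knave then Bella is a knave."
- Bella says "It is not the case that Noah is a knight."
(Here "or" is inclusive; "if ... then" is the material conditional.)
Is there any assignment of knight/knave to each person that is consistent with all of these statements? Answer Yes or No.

One consistent assignment: Hank=knave, Gus=knight, Enzo=knave, Anika=knave, Noah=knight, Yara=knight, Jorah=knight, Bella=knave.

Yes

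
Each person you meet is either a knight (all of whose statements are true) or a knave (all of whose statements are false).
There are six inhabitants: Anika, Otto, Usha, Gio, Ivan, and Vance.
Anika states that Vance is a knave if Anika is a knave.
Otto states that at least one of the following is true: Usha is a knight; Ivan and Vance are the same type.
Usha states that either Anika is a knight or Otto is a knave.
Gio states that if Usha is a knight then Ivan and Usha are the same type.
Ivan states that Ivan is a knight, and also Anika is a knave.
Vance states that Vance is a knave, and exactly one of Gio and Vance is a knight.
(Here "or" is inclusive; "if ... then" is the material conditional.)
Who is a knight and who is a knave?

Anika is a knight, Otto is a knight, Usha is a knight, Gio is a knave, Ivan is a knave, and Vance is a knave.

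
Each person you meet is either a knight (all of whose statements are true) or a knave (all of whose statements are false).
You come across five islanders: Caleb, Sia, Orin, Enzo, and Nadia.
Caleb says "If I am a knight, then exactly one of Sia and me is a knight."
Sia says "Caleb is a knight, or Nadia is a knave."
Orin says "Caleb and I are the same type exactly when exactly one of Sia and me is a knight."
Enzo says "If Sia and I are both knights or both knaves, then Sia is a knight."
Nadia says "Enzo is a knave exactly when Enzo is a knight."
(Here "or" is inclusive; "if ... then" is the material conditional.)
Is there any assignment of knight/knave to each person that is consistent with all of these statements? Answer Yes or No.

Checking all 32 assignments, each has at least one speaker whose statement's truth value contradicts their type.

No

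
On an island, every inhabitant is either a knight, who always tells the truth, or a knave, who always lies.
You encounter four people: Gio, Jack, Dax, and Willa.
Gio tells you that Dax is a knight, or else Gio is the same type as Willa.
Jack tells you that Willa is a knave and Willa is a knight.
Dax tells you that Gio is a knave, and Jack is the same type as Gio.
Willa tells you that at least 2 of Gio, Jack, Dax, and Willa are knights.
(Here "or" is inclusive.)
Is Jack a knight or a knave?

Jack is a knave.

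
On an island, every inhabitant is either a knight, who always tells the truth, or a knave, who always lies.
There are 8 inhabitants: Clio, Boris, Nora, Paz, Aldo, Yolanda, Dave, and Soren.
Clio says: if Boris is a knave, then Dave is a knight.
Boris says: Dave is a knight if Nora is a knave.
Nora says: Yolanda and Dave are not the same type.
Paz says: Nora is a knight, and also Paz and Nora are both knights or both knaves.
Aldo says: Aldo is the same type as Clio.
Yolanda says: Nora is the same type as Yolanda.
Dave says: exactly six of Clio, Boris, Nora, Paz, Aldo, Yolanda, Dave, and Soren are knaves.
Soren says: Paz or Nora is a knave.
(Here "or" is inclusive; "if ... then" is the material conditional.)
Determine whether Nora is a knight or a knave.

Nora is a knight.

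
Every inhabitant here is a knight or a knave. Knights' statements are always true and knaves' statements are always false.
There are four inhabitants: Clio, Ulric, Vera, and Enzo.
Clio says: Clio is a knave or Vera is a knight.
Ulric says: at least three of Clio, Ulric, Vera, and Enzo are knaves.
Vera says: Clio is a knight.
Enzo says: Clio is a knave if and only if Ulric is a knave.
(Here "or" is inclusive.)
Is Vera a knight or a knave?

Vera is a knight.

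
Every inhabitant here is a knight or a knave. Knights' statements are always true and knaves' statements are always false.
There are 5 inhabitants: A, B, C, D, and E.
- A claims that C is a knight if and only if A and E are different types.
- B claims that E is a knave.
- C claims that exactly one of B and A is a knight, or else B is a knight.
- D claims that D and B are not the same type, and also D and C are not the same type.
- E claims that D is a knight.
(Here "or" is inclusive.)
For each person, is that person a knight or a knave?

Suppose A is a knight. Then A's statement "C is a knight if and only if A and E are different types" would have to be true. Checking the 16 ways to assign the others, none is consistent with every speaker.
(For instance, with B=knave, C=knave, D=knight, E=knight, C's claim "exactly one of B and A is a knight, or else B is a knight" comes out true where it would need to be false.)
So A must be a knave, making "C is a knight if and only if A and E are different types" false. Taking A=knave, B=knave, C=knave, D=knight, E=knight, each remaining statement checks out:
  B (knave): "E is a knave" — false. ✓
  C (knave): "exactly one of B and A is a knight, or else B is a knight" — false. ✓
  D (knight): "D and B are not the same type, and also D and C are not the same type" — true. ✓
  E (knight): "D is a knight" — true. ✓
This is the unique consistent assignment.

A is a knave, B is a knave, C is a knave, D is a knight, and E is a knight.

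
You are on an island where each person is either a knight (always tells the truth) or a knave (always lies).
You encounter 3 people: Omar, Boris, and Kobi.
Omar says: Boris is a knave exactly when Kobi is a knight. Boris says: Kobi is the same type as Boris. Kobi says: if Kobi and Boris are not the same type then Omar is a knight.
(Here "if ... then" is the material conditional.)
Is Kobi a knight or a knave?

Consistent assignments: {Omar=knight, Boris=knave, Kobi=knight}; {Omar=knave, Boris=knight, Kobi=knight}
In every consistent assignment, Kobi is a knight.

Kobi is a knight.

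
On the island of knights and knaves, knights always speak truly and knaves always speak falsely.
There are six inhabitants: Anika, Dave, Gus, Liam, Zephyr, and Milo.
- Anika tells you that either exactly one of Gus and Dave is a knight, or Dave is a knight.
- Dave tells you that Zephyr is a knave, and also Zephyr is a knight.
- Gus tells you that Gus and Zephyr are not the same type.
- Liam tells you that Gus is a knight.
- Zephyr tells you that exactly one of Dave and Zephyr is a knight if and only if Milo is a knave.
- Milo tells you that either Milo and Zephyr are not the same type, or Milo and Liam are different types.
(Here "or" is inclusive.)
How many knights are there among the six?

0

The unique consistent assignment is Anika=knave, Dave=knave, Gus=knave, Liam=knave, Zephyr=knave, Milo=knave.
That has 0 knights.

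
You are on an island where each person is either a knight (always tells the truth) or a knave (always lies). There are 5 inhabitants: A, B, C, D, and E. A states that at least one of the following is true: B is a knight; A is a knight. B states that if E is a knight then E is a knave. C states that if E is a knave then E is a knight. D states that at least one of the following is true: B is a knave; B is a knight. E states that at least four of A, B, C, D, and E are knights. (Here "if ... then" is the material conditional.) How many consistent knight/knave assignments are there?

Consistent assignments:
  A=knight, B=knight, C=knave, D=knight, E=knave
  A=knight, B=knave, C=knight, D=knight, E=knight

2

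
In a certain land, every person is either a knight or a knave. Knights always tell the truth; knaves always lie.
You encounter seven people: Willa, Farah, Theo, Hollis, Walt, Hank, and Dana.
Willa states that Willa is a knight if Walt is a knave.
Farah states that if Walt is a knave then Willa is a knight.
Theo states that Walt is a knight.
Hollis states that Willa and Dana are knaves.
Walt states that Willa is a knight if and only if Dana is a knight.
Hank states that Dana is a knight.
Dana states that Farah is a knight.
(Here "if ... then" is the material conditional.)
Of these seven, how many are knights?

6

The unique consistent assignment is Willa=knight, Farah=knight, Theo=knight, Hollis=knave, Walt=knight, Hank=knight, Dana=knight.
That has 6 knights.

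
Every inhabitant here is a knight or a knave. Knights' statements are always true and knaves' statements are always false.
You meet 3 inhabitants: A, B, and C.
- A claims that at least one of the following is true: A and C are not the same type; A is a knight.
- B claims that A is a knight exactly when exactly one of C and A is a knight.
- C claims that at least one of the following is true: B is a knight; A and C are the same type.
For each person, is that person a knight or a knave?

Knights: A and C. Knaves: B.

Suppose A is a knave. Then A's statement "at least one of the following is true: A and C are not the same type; A is a knight" would have to be false. Checking the 4 ways to assign the others, none is consistent with every speaker.
(For instance, with B=knave, C=knight, A's claim "at least one of the following is true: A and C are not the same type; A is a knight" comes out true where it would need to be false.)
So A must be a knight, making "at least one of the following is true: A and C are not the same type; A is a knight" true. Taking A=knight, B=knave, C=knight, each remaining statement checks out:
  B (knave): "A is a knight exactly when exactly one of C and A is a knight" — false. ✓
  C (knight): "at least one of the following is true: B is a knight; A and C are the same type" — true. ✓
This is the unique consistent assignment.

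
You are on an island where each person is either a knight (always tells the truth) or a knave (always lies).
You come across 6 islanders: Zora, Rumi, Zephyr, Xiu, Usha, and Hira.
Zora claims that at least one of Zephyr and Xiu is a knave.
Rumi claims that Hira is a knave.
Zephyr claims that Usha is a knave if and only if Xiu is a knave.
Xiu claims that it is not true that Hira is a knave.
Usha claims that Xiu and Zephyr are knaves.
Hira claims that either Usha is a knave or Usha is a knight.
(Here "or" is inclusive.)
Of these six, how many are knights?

The unique consistent assignment is Zora=knight, Rumi=knave, Zephyr=knave, Xiu=knight, Usha=knave, Hira=knight.
That has 3 knights.

3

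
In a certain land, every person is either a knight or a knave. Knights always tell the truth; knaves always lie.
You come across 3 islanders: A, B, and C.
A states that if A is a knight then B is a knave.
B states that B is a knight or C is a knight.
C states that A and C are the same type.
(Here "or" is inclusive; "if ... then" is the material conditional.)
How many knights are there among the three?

1

The unique consistent assignment is A=knight, B=knave, C=knave.
That has 1 knight.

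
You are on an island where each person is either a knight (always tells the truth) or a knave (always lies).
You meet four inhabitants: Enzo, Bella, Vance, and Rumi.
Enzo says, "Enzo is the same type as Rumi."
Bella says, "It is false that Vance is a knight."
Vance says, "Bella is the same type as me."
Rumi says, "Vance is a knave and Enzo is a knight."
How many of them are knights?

3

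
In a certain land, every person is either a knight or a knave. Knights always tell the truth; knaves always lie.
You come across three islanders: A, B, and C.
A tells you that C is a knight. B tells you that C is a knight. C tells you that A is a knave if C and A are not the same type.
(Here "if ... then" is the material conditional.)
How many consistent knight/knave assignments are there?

1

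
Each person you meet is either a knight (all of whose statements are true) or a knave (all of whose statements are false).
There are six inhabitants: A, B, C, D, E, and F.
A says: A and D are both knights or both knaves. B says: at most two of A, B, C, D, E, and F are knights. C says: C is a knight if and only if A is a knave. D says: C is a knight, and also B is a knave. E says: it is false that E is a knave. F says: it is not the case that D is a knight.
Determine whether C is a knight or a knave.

C is a knight.

Consistent assignments: {A=knave, B=knave, C=knight, D=knight, E=knight, F=knave}
In every consistent assignment, C is a knight.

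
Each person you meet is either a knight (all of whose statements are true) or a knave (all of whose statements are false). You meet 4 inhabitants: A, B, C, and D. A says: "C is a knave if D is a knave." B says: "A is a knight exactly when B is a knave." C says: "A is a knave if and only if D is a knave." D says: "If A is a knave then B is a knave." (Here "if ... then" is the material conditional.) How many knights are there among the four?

The unique consistent assignment is A=knave, B=knight, C=knight, D=knave.
That has 2 knights.

2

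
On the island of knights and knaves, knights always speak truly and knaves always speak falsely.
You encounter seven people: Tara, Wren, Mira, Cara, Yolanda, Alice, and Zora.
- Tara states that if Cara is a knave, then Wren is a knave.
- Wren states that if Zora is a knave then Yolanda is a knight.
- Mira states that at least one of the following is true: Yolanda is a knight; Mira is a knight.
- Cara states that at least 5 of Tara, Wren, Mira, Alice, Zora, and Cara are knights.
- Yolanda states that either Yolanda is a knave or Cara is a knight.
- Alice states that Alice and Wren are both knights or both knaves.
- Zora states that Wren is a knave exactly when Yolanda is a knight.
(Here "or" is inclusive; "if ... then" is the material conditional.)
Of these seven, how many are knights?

The unique consistent assignment is Tara=knight, Wren=knight, Mira=knight, Cara=knight, Yolanda=knight, Alice=knight, Zora=knave.
That has 6 knights.

6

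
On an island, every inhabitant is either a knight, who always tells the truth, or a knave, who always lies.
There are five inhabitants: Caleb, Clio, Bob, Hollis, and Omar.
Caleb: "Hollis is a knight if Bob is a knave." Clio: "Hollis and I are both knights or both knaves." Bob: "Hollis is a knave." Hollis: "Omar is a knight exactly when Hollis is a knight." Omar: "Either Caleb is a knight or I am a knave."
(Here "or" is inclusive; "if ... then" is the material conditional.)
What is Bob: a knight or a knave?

Consistent assignments: {Caleb=knight, Clio=knight, Bob=knave, Hollis=knight, Omar=knight}; {Caleb=knight, Clio=knave, Bob=knave, Hollis=knight, Omar=knight}
In every consistent assignment, Bob is a knave.

Bob is a knave.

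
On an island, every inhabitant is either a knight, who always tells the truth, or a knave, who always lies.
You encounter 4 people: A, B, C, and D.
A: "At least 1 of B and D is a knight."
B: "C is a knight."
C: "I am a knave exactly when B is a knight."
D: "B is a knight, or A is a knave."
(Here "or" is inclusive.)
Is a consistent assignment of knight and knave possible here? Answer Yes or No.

No

Checking all 16 assignments, each has at least one speaker whose statement's truth value contradicts their type.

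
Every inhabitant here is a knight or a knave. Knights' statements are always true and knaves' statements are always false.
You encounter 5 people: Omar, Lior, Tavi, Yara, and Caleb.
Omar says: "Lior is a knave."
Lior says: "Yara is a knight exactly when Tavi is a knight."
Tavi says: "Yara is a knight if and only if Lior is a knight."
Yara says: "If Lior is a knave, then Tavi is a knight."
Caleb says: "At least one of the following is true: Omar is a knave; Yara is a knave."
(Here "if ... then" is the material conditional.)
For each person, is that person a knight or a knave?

Suppose Omar is a knight. Then Omar's statement "Lior is a knave" would have to be true. Checking the 16 ways to assign the others, none is consistent with every speaker.
(For instance, with Lior=knight, Tavi=knight, Yara=knight, Caleb=knight, Omar's claim "Lior is a knave" comes out false where it would need to be true.)
So Omar must be a knave, making "Lior is a knave" false. Taking Omar=knave, Lior=knight, Tavi=knight, Yara=knight, Caleb=knight, each remaining statement checks out:
  Lior (knight): "Yara is a knight exactly when Tavi is a knight" — true. ✓
  Tavi (knight): "Yara is a knight if and only if Lior is a knight" — true. ✓
  Yara (knight): "if Lior is a knave, then Tavi is a knight" — true. ✓
  Caleb (knight): "at least one of the following is true: Omar is a knave; Yara is a knave" — true. ✓
This is the unique consistent assignment.

Knights: Lior, Tavi, Yara, and Caleb. Knaves: Omar.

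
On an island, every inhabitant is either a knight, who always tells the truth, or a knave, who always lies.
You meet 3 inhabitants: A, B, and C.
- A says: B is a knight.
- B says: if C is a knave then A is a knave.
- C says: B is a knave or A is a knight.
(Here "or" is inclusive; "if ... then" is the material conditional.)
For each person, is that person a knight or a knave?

A is a knight, B is a knight, and C is a knight.

A (knight): "B is a knight" — true. ✓
B is a knight, and the claim "if C is a knave then A is a knave" is indeed true.
C is a knight, and the claim "B is a knave or A is a knight" is indeed true.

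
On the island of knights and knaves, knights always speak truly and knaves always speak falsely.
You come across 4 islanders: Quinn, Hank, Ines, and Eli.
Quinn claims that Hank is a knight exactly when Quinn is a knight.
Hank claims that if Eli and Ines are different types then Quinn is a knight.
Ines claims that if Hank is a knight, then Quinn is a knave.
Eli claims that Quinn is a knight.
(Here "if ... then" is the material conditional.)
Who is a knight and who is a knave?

Quinn is a knight, and the claim "Hank is a knight exactly when Quinn is a knight" is indeed true.
Hank is a knight, and the claim "if Eli and Ines are different types then Quinn is a knight" is indeed true.
Ines is a knave, so "if Hank is a knight, then Quinn is a knave" must be False — and it is.
Eli is a knight; "Quinn is a knight" is true, as required.

Knights: Quinn, Hank, and Eli. Knaves: Ines.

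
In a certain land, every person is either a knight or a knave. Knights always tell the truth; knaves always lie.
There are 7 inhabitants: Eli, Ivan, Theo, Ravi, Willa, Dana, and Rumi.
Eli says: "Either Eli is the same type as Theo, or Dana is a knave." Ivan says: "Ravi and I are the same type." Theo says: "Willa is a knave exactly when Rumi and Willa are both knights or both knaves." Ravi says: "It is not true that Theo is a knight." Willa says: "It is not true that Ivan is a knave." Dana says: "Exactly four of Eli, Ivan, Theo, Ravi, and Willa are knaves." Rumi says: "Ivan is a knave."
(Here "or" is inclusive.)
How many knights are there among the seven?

The unique consistent assignment is Eli=knight, Ivan=knave, Theo=knave, Ravi=knight, Willa=knave, Dana=knave, Rumi=knight.
That has 3 knights.

3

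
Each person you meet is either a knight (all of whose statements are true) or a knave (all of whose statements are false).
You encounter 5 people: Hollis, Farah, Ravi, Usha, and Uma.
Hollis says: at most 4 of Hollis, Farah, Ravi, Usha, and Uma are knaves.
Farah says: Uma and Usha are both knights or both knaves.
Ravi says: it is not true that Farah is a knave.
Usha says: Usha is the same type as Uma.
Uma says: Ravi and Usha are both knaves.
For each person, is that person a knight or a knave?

As a knight, Hollis's statement "at most 4 of Hollis, Farah, Ravi, Usha, and Uma are knaves" should be True; it is.
Farah is a knave, so "Uma and Usha are both knights or both knaves" must be False — and it is.
Ravi is a knave; "it is not true that Farah is a knave" is False, as required.
Usha is a knave; "Usha is the same type as Uma" is False, as required.
Uma (knight): "Ravi and Usha are both knaves" — True. ✓

Hollis is a knight, Farah is a knave, Ravi is a knave, Usha is a knave, and Uma is a knight.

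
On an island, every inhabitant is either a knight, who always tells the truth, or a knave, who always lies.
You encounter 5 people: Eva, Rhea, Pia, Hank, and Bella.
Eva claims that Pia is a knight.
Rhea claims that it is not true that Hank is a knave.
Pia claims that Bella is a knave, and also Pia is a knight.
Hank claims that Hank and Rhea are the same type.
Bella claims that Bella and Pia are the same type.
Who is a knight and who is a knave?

Eva is a knight, Rhea is a knight, Pia is a knight, Hank is a knight, and Bella is a knave.

Eva is a knight; "Pia is a knight" is true, as required.
Rhea is a knight, and the claim "it is not true that Hank is a knave" is indeed true.
Since Pia is a knight, "Bella is a knave, and also Pia is a knight" needs to be true, which holds.
Hank (knight): "Hank and Rhea are the same type" — true. ✓
As a knave, Bella's statement "Bella and Pia are the same type" should be False; it is.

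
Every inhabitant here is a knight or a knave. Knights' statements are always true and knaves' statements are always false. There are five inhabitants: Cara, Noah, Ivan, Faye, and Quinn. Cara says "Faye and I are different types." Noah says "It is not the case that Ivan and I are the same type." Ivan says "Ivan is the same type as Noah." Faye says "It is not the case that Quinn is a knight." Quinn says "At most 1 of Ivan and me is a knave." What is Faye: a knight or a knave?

Faye is a knave.

Consistent assignments: {Cara=knight, Noah=knight, Ivan=knave, Faye=knave, Quinn=knight}; {Cara=knave, Noah=knight, Ivan=knave, Faye=knave, Quinn=knight}
In every consistent assignment, Faye is a knave.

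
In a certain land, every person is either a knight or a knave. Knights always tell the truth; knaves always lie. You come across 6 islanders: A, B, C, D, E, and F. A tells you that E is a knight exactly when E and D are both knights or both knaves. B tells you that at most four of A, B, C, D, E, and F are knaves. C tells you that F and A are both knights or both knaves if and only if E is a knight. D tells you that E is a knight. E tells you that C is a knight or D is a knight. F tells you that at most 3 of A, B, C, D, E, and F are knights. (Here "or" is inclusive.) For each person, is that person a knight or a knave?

Knights: A, B, D, and E. Knaves: C and F.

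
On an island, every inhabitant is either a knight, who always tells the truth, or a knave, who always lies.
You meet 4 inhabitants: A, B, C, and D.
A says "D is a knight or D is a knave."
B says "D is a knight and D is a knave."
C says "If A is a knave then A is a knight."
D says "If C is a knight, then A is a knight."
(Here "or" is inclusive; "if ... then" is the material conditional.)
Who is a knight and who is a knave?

Knights: A, C, and D. Knaves: B.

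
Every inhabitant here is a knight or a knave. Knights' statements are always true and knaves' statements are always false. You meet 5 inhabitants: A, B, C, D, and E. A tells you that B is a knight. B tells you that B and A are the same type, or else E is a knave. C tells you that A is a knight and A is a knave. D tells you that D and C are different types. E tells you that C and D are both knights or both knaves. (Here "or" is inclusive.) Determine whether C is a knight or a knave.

C is a knave.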